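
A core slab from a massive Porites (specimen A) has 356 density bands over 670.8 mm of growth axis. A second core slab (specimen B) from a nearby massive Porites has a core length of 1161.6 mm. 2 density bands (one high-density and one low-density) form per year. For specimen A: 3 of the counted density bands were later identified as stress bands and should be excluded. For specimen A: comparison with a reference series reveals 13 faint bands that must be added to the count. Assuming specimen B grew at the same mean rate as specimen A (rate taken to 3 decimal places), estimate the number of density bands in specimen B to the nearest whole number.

Specimen A: after corrections the count is 356 − 3 + 13 = 366 density bands.
Specimen A: 366 density bands at 2 per year is 366 / 2 = 183 years.
A: Extension rate ≈ 670.8 / 183 = 3.666 mm/year.
Specimen B: 1161.6 mm / 3.666 mm per year = 316.86 years; at 2 density bands per year that is 316.86 × 2 ≈ 634 density bands.

634 density bands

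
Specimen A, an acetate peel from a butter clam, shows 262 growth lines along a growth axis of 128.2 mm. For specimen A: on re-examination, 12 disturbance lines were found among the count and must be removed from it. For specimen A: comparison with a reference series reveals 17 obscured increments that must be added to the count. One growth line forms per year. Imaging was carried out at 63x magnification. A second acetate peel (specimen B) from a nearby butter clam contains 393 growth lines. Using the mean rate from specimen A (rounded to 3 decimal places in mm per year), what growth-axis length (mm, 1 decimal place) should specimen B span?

Specimen A: correcting the raw count gives 262 − 12 + 17 = 267 true growth lines.
A: 128.2 mm over 267 years gives 128.2 / 267 ≈ 0.480 mm per year.
For B, 0.480 mm/year × 393 years = 188.6 mm.

188.6 mm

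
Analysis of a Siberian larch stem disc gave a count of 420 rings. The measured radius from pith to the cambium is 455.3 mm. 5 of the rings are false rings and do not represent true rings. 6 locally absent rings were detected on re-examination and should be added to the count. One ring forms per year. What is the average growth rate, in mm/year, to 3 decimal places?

1.081 mm/year

Correcting the raw count gives 420 − 5 + 6 = 421 true rings.
455.3 mm over 421 years gives 455.3 / 421 ≈ 1.081 mm/year.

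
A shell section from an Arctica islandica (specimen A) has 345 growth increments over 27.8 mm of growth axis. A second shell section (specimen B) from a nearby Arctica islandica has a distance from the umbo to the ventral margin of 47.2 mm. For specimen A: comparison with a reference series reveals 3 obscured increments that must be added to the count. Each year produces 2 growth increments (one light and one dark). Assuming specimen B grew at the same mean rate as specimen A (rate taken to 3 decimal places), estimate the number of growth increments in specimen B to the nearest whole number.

Specimen A: after corrections the count is 345 + 3 = 348 growth increments.
Specimen A: 348 growth increments at 2 per year is 348 / 2 = 174 years.
A: 27.8 mm over 174 years gives 27.8 / 174 ≈ 0.160 mm/yr.
B spans 47.2 / 0.160 = 295.00 years; at 2 growth increments per year that is 295.00 × 2 ≈ 590 growth increments.

590 growth increments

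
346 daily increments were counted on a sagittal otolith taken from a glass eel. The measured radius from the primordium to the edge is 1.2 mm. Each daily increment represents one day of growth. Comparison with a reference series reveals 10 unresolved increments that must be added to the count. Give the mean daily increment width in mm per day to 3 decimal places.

0.003 mm per day

Adjusted count: 346 + 10 = 356 daily increments.
1.2 mm over 356 days gives 1.2 / 356 ≈ 0.003 mm per day.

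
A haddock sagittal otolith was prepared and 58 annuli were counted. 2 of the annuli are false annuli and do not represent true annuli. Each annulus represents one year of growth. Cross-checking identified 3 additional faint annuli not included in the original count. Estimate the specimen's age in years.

59 yr

True annulus count = 58 − 2 + 3 = 59.
With a one-to-one annulus periodicity this is 59 years.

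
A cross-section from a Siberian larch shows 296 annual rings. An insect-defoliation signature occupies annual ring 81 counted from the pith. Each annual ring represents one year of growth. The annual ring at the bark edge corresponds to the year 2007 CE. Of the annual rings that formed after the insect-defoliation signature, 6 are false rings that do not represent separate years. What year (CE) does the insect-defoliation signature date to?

Between annual ring 81 and the bark edge there are 296 − 81 = 215 annual rings.
Removing the 6 false annual rings leaves 215 − 6 = 209 true annual rings beyond the insect-defoliation signature.
2007 − 209 = 1798 CE.

1798 CE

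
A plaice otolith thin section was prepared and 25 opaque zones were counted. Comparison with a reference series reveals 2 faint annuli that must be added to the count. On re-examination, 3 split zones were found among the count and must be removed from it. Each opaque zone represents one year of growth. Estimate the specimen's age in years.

After corrections the count is 25 − 3 + 2 = 24 opaque zones.
At one opaque zone per year, that is 24 years.

24 years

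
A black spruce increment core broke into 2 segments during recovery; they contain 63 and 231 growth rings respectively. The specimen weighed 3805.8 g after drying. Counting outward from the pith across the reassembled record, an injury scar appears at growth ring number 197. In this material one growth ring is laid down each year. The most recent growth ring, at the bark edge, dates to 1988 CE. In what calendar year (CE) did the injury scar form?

Total growth rings = 63 + 231 = 294.
294 − 197 = 97 growth rings lie beyond the injury scar toward the bark edge.
1988 − 97 = 1891 CE.

1891 CE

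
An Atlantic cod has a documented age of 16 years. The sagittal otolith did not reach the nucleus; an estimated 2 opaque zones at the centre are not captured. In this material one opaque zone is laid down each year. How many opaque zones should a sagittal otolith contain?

14 opaque zones

At one opaque zone per year, 16 years correspond to 16 opaque zones.
Less the 2 uncaptured opaque zones: 16 − 2 = 14.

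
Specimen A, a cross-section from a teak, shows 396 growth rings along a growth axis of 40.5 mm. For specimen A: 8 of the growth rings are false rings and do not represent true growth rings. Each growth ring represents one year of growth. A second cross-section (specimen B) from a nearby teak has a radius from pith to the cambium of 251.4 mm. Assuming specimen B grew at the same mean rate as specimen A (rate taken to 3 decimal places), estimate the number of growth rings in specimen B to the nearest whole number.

Specimen A: true growth ring count = 396 − 8 = 388.
A: 40.5 mm over 388 years gives 40.5 / 388 ≈ 0.104 mm/year.
Specimen B: 251.4 mm / 0.104 mm per year = 2417.31 years ≈ 2417 growth rings.

2417 growth rings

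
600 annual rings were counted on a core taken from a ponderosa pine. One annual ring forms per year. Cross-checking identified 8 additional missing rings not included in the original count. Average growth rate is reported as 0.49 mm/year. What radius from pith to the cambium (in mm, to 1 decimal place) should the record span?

After corrections the count is 600 + 8 = 608 annual rings.
Predicted length = 0.49 mm/year × 608 years = 297.9 mm.

297.9 mm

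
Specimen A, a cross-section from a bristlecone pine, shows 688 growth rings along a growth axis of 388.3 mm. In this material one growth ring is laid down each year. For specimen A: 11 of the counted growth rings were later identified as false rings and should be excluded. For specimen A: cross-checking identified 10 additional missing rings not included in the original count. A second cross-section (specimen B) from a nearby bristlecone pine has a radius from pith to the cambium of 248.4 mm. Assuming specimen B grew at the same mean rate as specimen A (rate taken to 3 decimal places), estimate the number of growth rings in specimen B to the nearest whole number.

Specimen A: adjusted count: 688 − 11 + 10 = 687 growth rings.
A: Mean rate = 388.3 mm / 687 years ≈ 0.565 mm/year.
For B, 248.4 / 0.565 = 439.65 years ≈ 440 growth rings.

440 growth rings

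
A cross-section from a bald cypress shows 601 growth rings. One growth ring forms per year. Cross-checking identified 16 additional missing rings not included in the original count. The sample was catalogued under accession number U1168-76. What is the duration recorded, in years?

After corrections the count is 601 + 16 = 617 growth rings.
One growth ring per year makes the duration 617 years.

617 yr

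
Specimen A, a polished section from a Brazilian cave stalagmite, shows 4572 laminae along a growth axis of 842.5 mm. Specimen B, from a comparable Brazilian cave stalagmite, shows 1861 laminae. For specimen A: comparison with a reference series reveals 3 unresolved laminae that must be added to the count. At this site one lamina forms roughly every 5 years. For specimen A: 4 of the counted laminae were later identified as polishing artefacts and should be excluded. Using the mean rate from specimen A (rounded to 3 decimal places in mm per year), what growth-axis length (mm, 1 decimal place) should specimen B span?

Specimen A: after corrections the count is 4572 − 4 + 3 = 4571 laminae.
Specimen A: multiplying by 5 years per lamina: 4571 × 5 = 22855 years.
A: Extension rate ≈ 842.5 / 22855 = 0.037 mm/year.
Specimen B: 1861 laminae at 5 years each span 1861 × 5 = 9305 years. B's length ≈ 0.037 × 9305 = 344.3 mm.

344.3 mm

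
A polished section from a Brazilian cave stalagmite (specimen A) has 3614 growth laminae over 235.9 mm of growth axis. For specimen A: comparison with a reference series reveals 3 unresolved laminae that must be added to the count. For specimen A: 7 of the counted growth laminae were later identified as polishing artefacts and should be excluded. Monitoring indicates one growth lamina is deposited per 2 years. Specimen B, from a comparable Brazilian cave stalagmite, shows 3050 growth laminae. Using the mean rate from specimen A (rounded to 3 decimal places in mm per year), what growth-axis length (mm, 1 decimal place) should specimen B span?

Specimen A: after corrections the count is 3614 − 7 + 3 = 3610 growth laminae.
Specimen A: multiplying by 2 years per growth lamina: 3610 × 2 = 7220 years.
A: Extension rate ≈ 235.9 / 7220 = 0.033 mm/year.
Specimen B: at 2 years per growth lamina, 3050 × 2 = 6100 years. For B, 0.033 mm/year × 6100 years = 201.3 mm.

201.3 mm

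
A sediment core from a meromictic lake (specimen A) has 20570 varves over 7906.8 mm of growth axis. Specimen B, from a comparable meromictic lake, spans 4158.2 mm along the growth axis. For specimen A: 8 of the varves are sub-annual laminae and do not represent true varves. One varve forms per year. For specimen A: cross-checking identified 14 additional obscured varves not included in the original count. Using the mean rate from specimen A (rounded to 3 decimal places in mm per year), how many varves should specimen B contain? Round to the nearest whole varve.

10829 varves

Specimen A: true varve count = 20570 − 8 + 14 = 20576.
A: 7906.8 mm over 20576 years gives 7906.8 / 20576 ≈ 0.384 mm/year.
Specimen B: 4158.2 mm / 0.384 mm per year = 10828.65 years ≈ 10829 varves.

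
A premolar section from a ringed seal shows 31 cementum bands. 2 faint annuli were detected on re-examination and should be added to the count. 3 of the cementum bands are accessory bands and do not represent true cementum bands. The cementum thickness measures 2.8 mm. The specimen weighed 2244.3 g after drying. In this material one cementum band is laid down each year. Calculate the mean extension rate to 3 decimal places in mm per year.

0.093 mm per year

After corrections the count is 31 − 3 + 2 = 30 cementum bands.
2.8 mm over 30 years gives 2.8 / 30 ≈ 0.093 mm per year.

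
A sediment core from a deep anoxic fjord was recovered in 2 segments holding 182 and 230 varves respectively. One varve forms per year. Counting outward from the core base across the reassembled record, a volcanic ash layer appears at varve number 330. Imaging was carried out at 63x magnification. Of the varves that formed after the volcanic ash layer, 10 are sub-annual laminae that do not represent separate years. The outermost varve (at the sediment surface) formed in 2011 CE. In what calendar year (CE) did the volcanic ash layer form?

Total varves = 182 + 230 = 412.
Between varve 330 and the sediment surface there are 412 − 330 = 82 varves.
Removing the 10 false varves leaves 82 − 10 = 72 true varves beyond the volcanic ash layer.
The varve at the sediment surface is 2011 CE, so the volcanic ash layer dates to 2011 − 72 = 1939 CE.

1939 CE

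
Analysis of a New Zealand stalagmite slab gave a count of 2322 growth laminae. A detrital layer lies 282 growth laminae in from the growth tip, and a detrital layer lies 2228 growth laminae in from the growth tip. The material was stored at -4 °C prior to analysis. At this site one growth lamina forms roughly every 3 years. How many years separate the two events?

2228 − 282 = 1946 growth laminae lie between the two events.
At 3 years per growth lamina, 1946 × 3 = 5838 years.

5838 years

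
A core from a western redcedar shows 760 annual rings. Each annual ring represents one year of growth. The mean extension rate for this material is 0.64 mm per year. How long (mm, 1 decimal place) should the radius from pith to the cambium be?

486.4 mm

The record spans 760 years at 0.64 mm per year.
Length ≈ 0.64 × 760 = 486.4 mm.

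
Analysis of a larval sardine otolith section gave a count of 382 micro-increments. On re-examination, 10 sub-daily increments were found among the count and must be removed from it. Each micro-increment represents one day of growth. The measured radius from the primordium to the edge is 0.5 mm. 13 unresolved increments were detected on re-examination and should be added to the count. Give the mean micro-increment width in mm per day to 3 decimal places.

0.001 mm per day

True micro-increment count = 382 − 10 + 13 = 385.
0.5 mm over 385 days gives 0.5 / 385 ≈ 0.001 mm per day.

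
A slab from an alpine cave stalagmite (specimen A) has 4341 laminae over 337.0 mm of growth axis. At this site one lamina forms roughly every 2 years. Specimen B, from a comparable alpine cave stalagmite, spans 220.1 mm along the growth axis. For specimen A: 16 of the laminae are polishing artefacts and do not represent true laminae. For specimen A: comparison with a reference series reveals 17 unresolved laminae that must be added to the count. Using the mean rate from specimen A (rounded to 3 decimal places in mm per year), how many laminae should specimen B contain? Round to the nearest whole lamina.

2822 laminae

Specimen A: adjusted count: 4341 − 16 + 17 = 4342 laminae.
Specimen A: 4342 laminae at 2 years each span 4342 × 2 = 8684 years.
A: 337.0 mm over 8684 years gives 337.0 / 8684 ≈ 0.039 mm/year.
For B, 220.1 / 0.039 = 5643.59 years; at 2 years per lamina that is 5643.59 / 2 ≈ 2822 laminae.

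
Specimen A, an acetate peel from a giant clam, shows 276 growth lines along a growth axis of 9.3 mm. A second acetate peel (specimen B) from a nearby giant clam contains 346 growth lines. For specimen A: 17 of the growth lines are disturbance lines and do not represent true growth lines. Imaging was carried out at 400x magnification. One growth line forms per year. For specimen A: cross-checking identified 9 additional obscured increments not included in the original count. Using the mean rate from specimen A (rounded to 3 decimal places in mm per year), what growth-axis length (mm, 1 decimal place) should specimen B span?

12.1 mm

Specimen A: true growth line count = 276 − 17 + 9 = 268.
A: Mean rate = 9.3 mm / 268 years ≈ 0.035 mm per year.
For B, 0.035 mm/year × 346 years = 12.1 mm.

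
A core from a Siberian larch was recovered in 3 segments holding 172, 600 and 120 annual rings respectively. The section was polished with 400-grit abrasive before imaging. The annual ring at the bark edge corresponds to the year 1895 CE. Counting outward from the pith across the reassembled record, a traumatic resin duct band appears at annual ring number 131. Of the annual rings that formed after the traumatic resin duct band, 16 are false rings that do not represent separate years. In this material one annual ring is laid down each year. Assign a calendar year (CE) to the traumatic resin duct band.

1150 CE

Total annual rings = 172 + 600 + 120 = 892.
892 − 131 = 761 annual rings lie beyond the traumatic resin duct band toward the bark edge.
Removing the 16 false annual rings leaves 761 − 16 = 745 true annual rings beyond the traumatic resin duct band.
The annual ring at the bark edge is 1895 CE, so the traumatic resin duct band dates to 1895 − 745 = 1150 CE.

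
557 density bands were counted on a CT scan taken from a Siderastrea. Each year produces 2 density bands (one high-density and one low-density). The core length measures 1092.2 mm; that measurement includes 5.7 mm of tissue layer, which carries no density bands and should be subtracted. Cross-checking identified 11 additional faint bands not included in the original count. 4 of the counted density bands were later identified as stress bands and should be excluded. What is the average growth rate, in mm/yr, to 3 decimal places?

Correcting the raw count gives 557 − 4 + 11 = 564 true density bands.
Dividing by 2 density bands per year: 564 / 2 = 282 years.
The growth record spans 1092.2 − 5.7 = 1086.5 mm.
1086.5 mm over 282 years gives 1086.5 / 282 ≈ 3.853 mm/yr.

3.853 mm/yr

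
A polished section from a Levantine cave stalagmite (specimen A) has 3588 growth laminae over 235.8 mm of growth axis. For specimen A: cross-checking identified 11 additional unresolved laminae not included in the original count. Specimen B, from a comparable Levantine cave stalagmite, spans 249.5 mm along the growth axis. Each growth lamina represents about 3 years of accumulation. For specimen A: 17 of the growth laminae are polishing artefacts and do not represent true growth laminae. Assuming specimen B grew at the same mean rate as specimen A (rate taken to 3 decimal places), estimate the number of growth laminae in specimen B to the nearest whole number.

3780 growth laminae

Specimen A: correcting the raw count gives 3588 − 17 + 11 = 3582 true growth laminae.
Specimen A: multiplying by 3 years per growth lamina: 3582 × 3 = 10746 years.
A: Extension rate ≈ 235.8 / 10746 = 0.022 mm/year.
B spans 249.5 / 0.022 = 11340.91 years; at 3 years per growth lamina that is 11340.91 / 3 ≈ 3780 growth laminae.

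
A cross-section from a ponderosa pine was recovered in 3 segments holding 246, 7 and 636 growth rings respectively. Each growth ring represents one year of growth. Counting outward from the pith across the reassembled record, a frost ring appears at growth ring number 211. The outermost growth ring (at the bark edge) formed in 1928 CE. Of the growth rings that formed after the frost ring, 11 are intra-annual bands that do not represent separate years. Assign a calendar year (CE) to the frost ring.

Total growth rings = 246 + 7 + 636 = 889.
Between growth ring 211 and the bark edge there are 889 − 211 = 678 growth rings.
Excluding 11 false growth rings: 678 − 11 = 667.
1928 − 667 = 1261 CE.

1261 CE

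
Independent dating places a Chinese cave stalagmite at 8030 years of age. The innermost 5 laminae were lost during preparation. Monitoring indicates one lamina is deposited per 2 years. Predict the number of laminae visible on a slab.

4010 laminae

One lamina every 2 years means 8030 / 2 = 4015 laminae.
Subtracting the 5 laminae not captured gives 4015 − 5 = 4010 laminae in the record.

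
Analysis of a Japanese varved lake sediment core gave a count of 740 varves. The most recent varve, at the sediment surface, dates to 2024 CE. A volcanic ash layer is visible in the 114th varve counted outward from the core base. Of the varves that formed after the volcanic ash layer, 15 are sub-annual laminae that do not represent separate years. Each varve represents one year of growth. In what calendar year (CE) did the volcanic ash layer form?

1413 CE

740 − 114 = 626 varves lie beyond the volcanic ash layer toward the sediment surface.
626 − 15 false = 611 true varves after the volcanic ash layer.
The varve at the sediment surface is 2024 CE, so the volcanic ash layer dates to 2024 − 611 = 1413 CE.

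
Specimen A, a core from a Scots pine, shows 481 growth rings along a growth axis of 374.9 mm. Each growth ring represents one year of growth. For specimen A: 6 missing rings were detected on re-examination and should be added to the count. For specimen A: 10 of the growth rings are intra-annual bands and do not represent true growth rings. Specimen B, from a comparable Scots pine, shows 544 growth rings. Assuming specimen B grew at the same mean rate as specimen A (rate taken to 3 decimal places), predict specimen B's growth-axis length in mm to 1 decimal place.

427.6 mm

Specimen A: adjusted count: 481 − 10 + 6 = 477 growth rings.
A: Extension rate ≈ 374.9 / 477 = 0.786 mm/year.
Length of B = 0.786 × 544 = 427.6 mm.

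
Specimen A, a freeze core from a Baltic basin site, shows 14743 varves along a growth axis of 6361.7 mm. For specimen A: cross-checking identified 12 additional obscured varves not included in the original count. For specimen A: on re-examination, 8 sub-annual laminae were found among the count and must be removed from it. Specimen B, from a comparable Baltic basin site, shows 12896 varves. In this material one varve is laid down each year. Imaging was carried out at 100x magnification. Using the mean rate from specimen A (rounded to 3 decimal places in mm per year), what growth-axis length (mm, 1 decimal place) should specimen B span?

Specimen A: adjusted count: 14743 − 8 + 12 = 14747 varves.
A: Mean rate = 6361.7 mm / 14747 years ≈ 0.431 mm/yr.
For B, 0.431 mm/year × 12896 years = 5558.2 mm.

5558.2 mm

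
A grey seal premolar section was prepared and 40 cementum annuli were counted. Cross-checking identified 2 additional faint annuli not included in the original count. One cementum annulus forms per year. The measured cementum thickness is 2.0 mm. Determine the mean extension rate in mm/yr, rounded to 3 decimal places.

Correcting the raw count gives 40 + 2 = 42 true cementum annuli.
Extension rate ≈ 2.0 / 42 = 0.048 mm/yr.

0.048 mm/yr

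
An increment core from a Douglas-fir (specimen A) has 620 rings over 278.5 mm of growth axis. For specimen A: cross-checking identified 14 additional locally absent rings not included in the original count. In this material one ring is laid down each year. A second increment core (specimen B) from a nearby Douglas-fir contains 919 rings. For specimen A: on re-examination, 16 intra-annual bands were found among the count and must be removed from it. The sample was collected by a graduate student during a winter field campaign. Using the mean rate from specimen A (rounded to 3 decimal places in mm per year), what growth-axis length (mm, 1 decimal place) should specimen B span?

414.5 mm

Specimen A: true ring count = 620 − 16 + 14 = 618.
A: Mean rate = 278.5 mm / 618 years ≈ 0.451 mm/year.
B's length ≈ 0.451 × 919 = 414.5 mm.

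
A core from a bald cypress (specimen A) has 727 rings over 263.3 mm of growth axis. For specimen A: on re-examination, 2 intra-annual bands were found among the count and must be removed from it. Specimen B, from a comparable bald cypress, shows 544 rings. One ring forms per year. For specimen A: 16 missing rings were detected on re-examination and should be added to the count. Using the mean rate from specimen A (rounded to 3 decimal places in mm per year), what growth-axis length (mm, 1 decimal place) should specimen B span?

193.1 mm

Specimen A: correcting the raw count gives 727 − 2 + 16 = 741 true rings.
A: 263.3 mm over 741 years gives 263.3 / 741 ≈ 0.355 mm/yr.
Length of B = 0.355 × 544 = 193.1 mm.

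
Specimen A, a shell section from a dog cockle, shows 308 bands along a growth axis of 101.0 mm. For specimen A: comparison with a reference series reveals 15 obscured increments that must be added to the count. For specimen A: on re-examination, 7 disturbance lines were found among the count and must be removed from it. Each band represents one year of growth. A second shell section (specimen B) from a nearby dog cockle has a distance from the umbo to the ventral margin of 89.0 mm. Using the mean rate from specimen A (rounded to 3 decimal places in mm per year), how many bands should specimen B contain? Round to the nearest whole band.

278 bands

Specimen A: correcting the raw count gives 308 − 7 + 15 = 316 true bands.
A: Mean rate = 101.0 mm / 316 years ≈ 0.320 mm per year.
For B, 89.0 / 0.320 = 278.12 years ≈ 278 bands.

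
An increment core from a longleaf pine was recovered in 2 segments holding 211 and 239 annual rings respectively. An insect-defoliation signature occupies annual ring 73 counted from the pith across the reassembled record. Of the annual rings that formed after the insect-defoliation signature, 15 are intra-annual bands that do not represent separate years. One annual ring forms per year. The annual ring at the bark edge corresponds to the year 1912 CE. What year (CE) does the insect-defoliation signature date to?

Total annual rings = 211 + 239 = 450.
The insect-defoliation signature sits at annual ring 73 from the pith, so 450 − 73 = 377 annual rings formed after it.
Removing the 15 false annual rings leaves 377 − 15 = 362 true annual rings beyond the insect-defoliation signature.
The annual ring at the bark edge is 1912 CE, so the insect-defoliation signature dates to 1912 − 362 = 1550 CE.

1550 CE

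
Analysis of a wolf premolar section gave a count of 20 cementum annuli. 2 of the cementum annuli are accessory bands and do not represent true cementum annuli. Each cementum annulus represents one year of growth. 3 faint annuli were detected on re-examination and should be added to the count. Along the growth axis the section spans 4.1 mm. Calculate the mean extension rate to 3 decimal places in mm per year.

0.195 mm per year

Correcting the raw count gives 20 − 2 + 3 = 21 true cementum annuli.
4.1 mm over 21 years gives 4.1 / 21 ≈ 0.195 mm per year.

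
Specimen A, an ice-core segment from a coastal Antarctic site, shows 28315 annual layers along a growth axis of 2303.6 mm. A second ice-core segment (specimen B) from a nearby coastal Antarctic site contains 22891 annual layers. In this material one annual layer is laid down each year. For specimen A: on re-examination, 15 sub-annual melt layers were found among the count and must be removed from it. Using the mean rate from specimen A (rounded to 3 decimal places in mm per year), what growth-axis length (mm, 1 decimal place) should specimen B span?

Specimen A: after corrections the count is 28315 − 15 = 28300 annual layers.
A: 2303.6 mm over 28300 years gives 2303.6 / 28300 ≈ 0.081 mm/yr.
B's length ≈ 0.081 × 22891 = 1854.2 mm.

1854.2 mm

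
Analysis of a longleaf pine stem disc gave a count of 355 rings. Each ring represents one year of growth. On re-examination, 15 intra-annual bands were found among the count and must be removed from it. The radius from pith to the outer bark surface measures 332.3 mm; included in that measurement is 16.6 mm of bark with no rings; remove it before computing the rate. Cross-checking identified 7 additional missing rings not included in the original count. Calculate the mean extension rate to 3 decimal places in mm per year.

0.910 mm per year

After corrections the count is 355 − 15 + 7 = 347 rings.
Removing the 16.6 mm offcut leaves 332.3 − 16.6 = 315.7 mm.
Mean rate = 315.7 mm / 347 years ≈ 0.910 mm per year.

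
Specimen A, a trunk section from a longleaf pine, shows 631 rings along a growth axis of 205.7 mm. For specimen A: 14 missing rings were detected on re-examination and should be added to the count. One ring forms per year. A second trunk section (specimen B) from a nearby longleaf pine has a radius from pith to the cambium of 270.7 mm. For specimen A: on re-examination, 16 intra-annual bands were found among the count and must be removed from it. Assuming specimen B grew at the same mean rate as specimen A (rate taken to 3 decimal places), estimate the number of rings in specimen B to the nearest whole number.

828 rings

Specimen A: true ring count = 631 − 16 + 14 = 629.
A: Extension rate ≈ 205.7 / 629 = 0.327 mm per year.
B spans 270.7 / 0.327 = 827.83 years ≈ 828 rings.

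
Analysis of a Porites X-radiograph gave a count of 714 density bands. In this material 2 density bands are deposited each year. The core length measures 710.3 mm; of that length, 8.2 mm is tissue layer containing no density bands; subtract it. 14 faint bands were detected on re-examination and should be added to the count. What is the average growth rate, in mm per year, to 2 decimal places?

1.93 mm per year

Adjusted count: 714 + 14 = 728 density bands.
With 2 density bands per year, 728 / 2 = 364 years.
Net length = 710.3 − 8.2 = 702.1 mm.
Extension rate ≈ 702.1 / 364 = 1.93 mm per year.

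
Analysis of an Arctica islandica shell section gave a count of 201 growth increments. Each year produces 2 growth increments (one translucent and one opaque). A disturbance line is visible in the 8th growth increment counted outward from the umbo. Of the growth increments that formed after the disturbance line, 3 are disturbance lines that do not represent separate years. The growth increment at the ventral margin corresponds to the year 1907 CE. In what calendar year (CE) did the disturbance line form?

1812 CE

The disturbance line sits at growth increment 8 from the umbo, so 201 − 8 = 193 growth increments formed after it.
Excluding 3 false growth increments: 193 − 3 = 190.
Dividing by 2 growth increments per year: 190 / 2 = 95 years.
1907 − 95 = 1812 CE.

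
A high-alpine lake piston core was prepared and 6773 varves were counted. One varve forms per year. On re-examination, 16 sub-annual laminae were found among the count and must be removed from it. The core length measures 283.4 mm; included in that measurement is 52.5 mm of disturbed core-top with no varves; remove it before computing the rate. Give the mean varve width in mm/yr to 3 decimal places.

After corrections the count is 6773 − 16 = 6757 varves.
Net length = 283.4 − 52.5 = 230.9 mm.
Extension rate ≈ 230.9 / 6757 = 0.034 mm/yr.

0.034 mm/yr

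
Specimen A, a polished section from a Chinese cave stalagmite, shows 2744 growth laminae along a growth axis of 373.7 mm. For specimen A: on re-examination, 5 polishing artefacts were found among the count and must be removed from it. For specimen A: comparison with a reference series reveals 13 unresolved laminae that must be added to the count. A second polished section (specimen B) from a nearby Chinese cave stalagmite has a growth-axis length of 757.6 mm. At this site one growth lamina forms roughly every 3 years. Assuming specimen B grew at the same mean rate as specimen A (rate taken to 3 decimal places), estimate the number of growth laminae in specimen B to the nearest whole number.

5612 growth laminae

Specimen A: after corrections the count is 2744 − 5 + 13 = 2752 growth laminae.
Specimen A: multiplying by 3 years per growth lamina: 2752 × 3 = 8256 years.
A: Extension rate ≈ 373.7 / 8256 = 0.045 mm per year.
B spans 757.6 / 0.045 = 16835.56 years; at 3 years per growth lamina that is 16835.56 / 3 ≈ 5612 growth laminae.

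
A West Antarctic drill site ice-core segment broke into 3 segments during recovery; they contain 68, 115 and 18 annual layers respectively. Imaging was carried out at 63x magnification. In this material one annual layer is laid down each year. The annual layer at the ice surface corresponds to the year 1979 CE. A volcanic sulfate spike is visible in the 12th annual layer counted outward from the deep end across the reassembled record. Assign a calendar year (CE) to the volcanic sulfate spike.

Total annual layers = 68 + 115 + 18 = 201.
201 − 12 = 189 annual layers lie beyond the volcanic sulfate spike toward the ice surface.
1979 − 189 = 1790 CE.

1790 CE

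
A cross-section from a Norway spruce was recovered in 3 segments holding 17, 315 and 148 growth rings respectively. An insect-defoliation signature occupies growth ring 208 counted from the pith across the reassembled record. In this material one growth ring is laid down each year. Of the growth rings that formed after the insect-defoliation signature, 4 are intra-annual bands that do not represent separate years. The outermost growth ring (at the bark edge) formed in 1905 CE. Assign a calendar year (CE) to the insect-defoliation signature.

Total growth rings = 17 + 315 + 148 = 480.
480 − 208 = 272 growth rings lie beyond the insect-defoliation signature toward the bark edge.
Excluding 4 false growth rings: 272 − 4 = 268.
The growth ring at the bark edge is 1905 CE, so the insect-defoliation signature dates to 1905 − 268 = 1637 CE.

1637 CE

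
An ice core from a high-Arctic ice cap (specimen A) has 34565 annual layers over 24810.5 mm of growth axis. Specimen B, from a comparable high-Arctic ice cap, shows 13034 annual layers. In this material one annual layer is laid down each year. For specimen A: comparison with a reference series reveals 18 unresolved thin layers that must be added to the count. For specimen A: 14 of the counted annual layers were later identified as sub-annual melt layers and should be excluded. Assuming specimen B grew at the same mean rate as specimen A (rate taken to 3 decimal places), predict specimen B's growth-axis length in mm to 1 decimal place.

Specimen A: after corrections the count is 34565 − 14 + 18 = 34569 annual layers.
A: 24810.5 mm over 34569 years gives 24810.5 / 34569 ≈ 0.718 mm per year.
Length of B = 0.718 × 13034 = 9358.4 mm.

9358.4 mm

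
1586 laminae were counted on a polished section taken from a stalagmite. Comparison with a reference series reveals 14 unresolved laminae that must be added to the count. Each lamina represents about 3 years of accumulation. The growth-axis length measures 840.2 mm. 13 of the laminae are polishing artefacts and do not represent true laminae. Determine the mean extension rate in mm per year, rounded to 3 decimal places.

After corrections the count is 1586 − 13 + 14 = 1587 laminae.
At 3 years per lamina, 1587 × 3 = 4761 years.
Mean rate = 840.2 mm / 4761 years ≈ 0.176 mm per year.

0.176 mm per year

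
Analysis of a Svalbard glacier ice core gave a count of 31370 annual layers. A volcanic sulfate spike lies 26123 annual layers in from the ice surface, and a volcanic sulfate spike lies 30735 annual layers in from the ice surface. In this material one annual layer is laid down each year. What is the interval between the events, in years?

Separation: 30735 − 26123 = 4612 annual layers.
At one annual layer per year, 4612 years elapsed between them.

4612 years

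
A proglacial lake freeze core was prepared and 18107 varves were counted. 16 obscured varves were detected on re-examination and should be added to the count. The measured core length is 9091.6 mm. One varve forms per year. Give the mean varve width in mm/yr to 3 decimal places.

True varve count = 18107 + 16 = 18123.
9091.6 mm over 18123 years gives 9091.6 / 18123 ≈ 0.502 mm/yr.

0.502 mm/yr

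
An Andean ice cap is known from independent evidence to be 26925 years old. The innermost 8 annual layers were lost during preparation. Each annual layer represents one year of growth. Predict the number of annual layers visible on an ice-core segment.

One annual layer per year gives 26925 annual layers over 26925 years.
Subtracting the 8 annual layers not captured gives 26925 − 8 = 26917 annual layers in the record.

26917 annual layers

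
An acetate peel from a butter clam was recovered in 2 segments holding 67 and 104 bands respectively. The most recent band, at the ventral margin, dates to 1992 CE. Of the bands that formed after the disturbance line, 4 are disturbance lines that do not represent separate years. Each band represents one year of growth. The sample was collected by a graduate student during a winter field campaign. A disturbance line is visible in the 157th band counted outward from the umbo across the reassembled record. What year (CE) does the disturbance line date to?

Total bands = 67 + 104 = 171.
Between band 157 and the ventral margin there are 171 − 157 = 14 bands.
Excluding 4 false bands: 14 − 4 = 10.
The band at the ventral margin is 1992 CE, so the disturbance line dates to 1992 − 10 = 1982 CE.

1982 CE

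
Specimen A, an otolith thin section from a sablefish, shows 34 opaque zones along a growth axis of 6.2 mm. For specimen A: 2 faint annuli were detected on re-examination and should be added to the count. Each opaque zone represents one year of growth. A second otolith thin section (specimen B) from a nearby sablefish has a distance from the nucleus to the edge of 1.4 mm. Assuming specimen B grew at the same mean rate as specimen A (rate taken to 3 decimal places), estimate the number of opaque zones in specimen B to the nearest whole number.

8 opaque zones

Specimen A: adjusted count: 34 + 2 = 36 opaque zones.
A: Extension rate ≈ 6.2 / 36 = 0.172 mm/yr.
For B, 1.4 / 0.172 = 8.14 years ≈ 8 opaque zones.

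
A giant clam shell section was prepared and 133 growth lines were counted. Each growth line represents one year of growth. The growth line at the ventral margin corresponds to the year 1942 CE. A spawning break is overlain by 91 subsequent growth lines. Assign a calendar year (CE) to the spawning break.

91 growth lines formed after the spawning break.
Counting back 91 years from 1942 CE places the spawning break in 1942 − 91 = 1851 CE.

1851 CE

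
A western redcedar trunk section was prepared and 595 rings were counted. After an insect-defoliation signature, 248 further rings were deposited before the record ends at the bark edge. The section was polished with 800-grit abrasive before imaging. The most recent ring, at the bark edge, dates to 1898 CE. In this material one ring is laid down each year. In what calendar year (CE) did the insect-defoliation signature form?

1650 CE

248 rings formed after the insect-defoliation signature.
1898 − 248 = 1650 CE.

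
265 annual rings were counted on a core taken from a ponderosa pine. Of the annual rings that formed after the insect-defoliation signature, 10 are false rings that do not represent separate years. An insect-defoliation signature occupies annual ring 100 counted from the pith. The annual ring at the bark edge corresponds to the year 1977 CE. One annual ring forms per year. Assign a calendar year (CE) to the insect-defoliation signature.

The insect-defoliation signature sits at annual ring 100 from the pith, so 265 − 100 = 165 annual rings formed after it.
Removing the 10 false annual rings leaves 165 − 10 = 155 true annual rings beyond the insect-defoliation signature.
The annual ring at the bark edge is 1977 CE, so the insect-defoliation signature dates to 1977 − 155 = 1822 CE.

1822 CE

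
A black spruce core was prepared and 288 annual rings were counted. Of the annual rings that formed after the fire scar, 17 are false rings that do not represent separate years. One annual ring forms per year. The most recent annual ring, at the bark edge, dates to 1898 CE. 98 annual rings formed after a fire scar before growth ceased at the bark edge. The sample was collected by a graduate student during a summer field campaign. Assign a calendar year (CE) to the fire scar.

1817 CE

98 annual rings post-date the fire scar.
Removing the 17 false annual rings leaves 98 − 17 = 81 true annual rings beyond the fire scar.
Counting back 81 years from 1898 CE places the fire scar in 1898 − 81 = 1817 CE.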